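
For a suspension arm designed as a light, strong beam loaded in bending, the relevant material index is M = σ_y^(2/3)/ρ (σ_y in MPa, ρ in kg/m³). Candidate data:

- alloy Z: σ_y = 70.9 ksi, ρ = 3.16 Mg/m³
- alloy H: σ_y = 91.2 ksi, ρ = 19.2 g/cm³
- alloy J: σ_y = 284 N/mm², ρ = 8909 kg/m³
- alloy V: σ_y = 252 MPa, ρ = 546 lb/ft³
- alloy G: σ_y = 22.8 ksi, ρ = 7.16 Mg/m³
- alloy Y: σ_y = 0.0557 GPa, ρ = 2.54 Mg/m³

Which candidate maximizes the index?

In SI units:
  alloy Z: σ_y = 488.8 MPa, ρ = 3160 kg/m³
  alloy H: σ_y = 628.8 MPa, ρ = 19200 kg/m³
  alloy J: σ_y = 284.0 MPa, ρ = 8909 kg/m³
  alloy V: σ_y = 252.0 MPa, ρ = 8746 kg/m³
  alloy G: σ_y = 157.2 MPa, ρ = 7160 kg/m³
  alloy Y: σ_y = 55.70 MPa, ρ = 2540 kg/m³
  alloy Z: M = 19.6×10⁻³
  alloy Y: M = 5.74×10⁻³
  alloy J: M = 4.85×10⁻³
  alloy V: M = 4.56×10⁻³
  alloy G: M = 4.07×10⁻³
  alloy H: M = 3.82×10⁻³
Highest index: alloy Z.

alloy Z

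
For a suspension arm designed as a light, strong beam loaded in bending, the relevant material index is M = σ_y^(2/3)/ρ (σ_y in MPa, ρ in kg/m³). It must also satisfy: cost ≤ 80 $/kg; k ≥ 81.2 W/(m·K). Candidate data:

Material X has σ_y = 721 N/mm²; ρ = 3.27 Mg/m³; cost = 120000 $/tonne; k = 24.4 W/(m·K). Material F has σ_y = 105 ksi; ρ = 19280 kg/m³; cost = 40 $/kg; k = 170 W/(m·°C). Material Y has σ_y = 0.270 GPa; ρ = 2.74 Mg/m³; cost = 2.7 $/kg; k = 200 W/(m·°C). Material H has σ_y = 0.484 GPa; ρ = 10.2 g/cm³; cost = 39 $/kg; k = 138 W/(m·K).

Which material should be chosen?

material Y

Screen on constraints: cost ≤ 80 $/kg; k ≥ 81.2 W/(m·K). Survivors: material F, material Y, material H.
After converting to SI:
  material F: σ_y = 723.9 MPa, ρ = 19280 kg/m³
  material Y: σ_y = 270.0 MPa, ρ = 2740 kg/m³
  material H: σ_y = 484.0 MPa, ρ = 10200 kg/m³
  material Y: M = 15.2×10⁻³
  material H: M = 6.04×10⁻³
  material F: M = 4.18×10⁻³
Highest index: material Y.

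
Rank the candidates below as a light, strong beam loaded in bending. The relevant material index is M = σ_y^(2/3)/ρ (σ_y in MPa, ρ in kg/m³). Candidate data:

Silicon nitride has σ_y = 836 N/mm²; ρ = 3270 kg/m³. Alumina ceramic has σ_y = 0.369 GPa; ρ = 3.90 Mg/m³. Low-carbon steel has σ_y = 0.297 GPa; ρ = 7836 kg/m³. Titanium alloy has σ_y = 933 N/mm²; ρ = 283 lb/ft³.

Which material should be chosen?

After converting to SI:
  silicon nitride: σ_y = 836.0 MPa, ρ = 3270 kg/m³
  alumina ceramic: σ_y = 369.0 MPa, ρ = 3900 kg/m³
  low-carbon steel: σ_y = 297.0 MPa, ρ = 7836 kg/m³
  titanium alloy: σ_y = 933.0 MPa, ρ = 4533 kg/m³
  silicon nitride: M = 27.1×10⁻³
  titanium alloy: M = 21.1×10⁻³
  alumina ceramic: M = 13.2×10⁻³
  low-carbon steel: M = 5.68×10⁻³
Silicon nitride has the largest M.

silicon nitride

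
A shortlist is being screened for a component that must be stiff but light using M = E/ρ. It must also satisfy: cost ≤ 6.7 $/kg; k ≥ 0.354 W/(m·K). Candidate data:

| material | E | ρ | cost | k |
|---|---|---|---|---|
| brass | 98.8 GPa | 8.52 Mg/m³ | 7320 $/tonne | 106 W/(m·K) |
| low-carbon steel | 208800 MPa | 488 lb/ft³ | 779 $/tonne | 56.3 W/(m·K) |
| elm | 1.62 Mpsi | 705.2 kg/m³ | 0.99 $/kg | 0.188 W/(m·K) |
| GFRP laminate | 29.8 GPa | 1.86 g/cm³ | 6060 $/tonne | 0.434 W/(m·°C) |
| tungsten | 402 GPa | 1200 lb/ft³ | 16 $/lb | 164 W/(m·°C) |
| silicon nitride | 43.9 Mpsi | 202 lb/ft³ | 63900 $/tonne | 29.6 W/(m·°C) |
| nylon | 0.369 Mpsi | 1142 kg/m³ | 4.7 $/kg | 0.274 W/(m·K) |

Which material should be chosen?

Screen on constraints: cost ≤ 6.7 $/kg; k ≥ 0.354 W/(m·K). Survivors: low-carbon steel, GFRP laminate.
Normalizing units and computing the index:
  low-carbon steel: E = 208.8 GPa, ρ = 7817 kg/m³
  GFRP laminate: E = 29.80 GPa, ρ = 1860 kg/m³
  low-carbon steel: M = 26.7 MN·m/kg
  GFRP laminate: M = 16.0 MN·m/kg
Highest index: low-carbon steel.

low-carbon steel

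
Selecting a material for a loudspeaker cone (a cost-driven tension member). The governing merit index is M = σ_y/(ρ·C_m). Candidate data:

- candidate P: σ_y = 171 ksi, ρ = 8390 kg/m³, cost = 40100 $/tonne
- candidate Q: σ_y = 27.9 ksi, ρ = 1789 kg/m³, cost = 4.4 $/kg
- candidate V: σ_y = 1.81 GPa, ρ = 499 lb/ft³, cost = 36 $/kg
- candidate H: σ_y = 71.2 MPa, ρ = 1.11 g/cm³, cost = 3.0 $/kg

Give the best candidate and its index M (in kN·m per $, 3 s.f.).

candidate Q, M = 24.4 kN·m per $

Normalizing units and computing the index:
  candidate P: σ_y = 1179 MPa, ρ = 8390 kg/m³, cost = 40.10 $/kg
  candidate Q: σ_y = 192.4 MPa, ρ = 1789 kg/m³, cost = 4.400 $/kg
  candidate V: σ_y = 1810 MPa, ρ = 7993 kg/m³, cost = 36.00 $/kg
  candidate H: σ_y = 71.20 MPa, ρ = 1110 kg/m³, cost = 3.000 $/kg
  candidate Q: M = 24.4 kN·m per $
  candidate H: M = 21.4 kN·m per $
  candidate V: M = 6.29 kN·m per $
  candidate P: M = 3.50 kN·m per $
The maximum is for candidate Q.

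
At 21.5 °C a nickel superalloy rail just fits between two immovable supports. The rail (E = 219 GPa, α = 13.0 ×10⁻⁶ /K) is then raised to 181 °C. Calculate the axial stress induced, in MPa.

ΔT = 159.5 K. Constrained thermal stress σ = E·α·ΔT = 219.0×10³ MPa × 13.0×10⁻⁶ × 159.5 = 454 MPa (compressive).

454 MPa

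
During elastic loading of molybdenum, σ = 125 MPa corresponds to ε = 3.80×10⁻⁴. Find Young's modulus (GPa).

E = σ/ε = 125 MPa / 3.80×10⁻⁴ = 328900 MPa = 329 GPa.

329 GPa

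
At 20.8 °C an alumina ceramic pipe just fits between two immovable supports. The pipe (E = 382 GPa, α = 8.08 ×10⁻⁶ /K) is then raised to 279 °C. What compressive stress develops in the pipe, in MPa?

797 MPa

ΔT = 258.2 K. Constrained thermal stress σ = E·α·ΔT = 382.0×10³ MPa × 8.08×10⁻⁶ × 258.2 = 797 MPa (compressive).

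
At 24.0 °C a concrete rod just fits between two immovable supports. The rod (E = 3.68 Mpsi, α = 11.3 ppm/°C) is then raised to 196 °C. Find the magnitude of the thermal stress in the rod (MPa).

E = 3.68 Mpsi = 25.37 GPa.
ΔT = 172.0 K. Constrained thermal stress σ = E·α·ΔT = 25.37×10³ MPa × 11.3×10⁻⁶ × 172.0 = 49.3 MPa (compressive).

49.3 MPa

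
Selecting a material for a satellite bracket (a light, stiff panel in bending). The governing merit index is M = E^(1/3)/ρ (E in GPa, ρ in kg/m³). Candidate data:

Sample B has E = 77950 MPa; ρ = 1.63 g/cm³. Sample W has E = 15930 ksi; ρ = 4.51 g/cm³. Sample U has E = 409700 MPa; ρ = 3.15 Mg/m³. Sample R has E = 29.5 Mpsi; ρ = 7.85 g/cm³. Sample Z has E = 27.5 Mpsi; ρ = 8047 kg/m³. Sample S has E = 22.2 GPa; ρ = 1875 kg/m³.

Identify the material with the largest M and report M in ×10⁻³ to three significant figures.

After converting to SI:
  sample B: E = 77.95 GPa, ρ = 1630 kg/m³
  sample W: E = 109.8 GPa, ρ = 4510 kg/m³
  sample U: E = 409.7 GPa, ρ = 3150 kg/m³
  sample R: E = 203.4 GPa, ρ = 7850 kg/m³
  sample Z: E = 189.6 GPa, ρ = 8047 kg/m³
  sample S: E = 22.20 GPa, ρ = 1875 kg/m³
  sample B: M = 2.62×10⁻³
  sample U: M = 2.36×10⁻³
  sample S: M = 1.50×10⁻³
  sample W: M = 1.06×10⁻³
  sample R: M = 0.749×10⁻³
  sample Z: M = 0.714×10⁻³
Sample B ranks first.

sample B, M = 2.62×10⁻³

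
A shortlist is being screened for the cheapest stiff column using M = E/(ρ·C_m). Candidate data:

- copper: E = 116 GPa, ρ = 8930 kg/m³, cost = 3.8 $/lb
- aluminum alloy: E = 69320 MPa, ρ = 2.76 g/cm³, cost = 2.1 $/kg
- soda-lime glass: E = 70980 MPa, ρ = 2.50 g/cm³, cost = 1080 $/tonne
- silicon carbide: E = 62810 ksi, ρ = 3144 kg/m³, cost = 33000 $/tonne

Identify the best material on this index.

soda-lime glass

Convert each candidate to consistent units, then evaluate M:
  copper: E = 116.0 GPa, ρ = 8930 kg/m³, cost = 8.377 $/kg
  aluminum alloy: E = 69.32 GPa, ρ = 2760 kg/m³, cost = 2.100 $/kg
  soda-lime glass: E = 70.98 GPa, ρ = 2500 kg/m³, cost = 1.080 $/kg
  silicon carbide: E = 433.1 GPa, ρ = 3144 kg/m³, cost = 33.00 $/kg
  soda-lime glass: M = 26.3 MN·m per $
  aluminum alloy: M = 12.0 MN·m per $
  silicon carbide: M = 4.17 MN·m per $
  copper: M = 1.55 MN·m per $
Highest index: soda-lime glass.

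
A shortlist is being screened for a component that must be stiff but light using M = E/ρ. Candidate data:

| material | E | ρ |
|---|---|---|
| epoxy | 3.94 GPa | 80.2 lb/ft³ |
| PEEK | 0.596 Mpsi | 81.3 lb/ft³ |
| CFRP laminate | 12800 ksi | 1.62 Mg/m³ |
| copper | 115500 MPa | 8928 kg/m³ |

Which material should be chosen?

CFRP laminate

Convert each candidate to consistent units, then evaluate M:
  epoxy: E = 3.940 GPa, ρ = 1285 kg/m³
  PEEK: E = 4.109 GPa, ρ = 1302 kg/m³
  CFRP laminate: E = 88.25 GPa, ρ = 1620 kg/m³
  copper: E = 115.5 GPa, ρ = 8928 kg/m³
  CFRP laminate: M = 54.5 MN·m/kg
  copper: M = 12.9 MN·m/kg
  PEEK: M = 3.16 MN·m/kg
  epoxy: M = 3.07 MN·m/kg
CFRP laminate ranks first.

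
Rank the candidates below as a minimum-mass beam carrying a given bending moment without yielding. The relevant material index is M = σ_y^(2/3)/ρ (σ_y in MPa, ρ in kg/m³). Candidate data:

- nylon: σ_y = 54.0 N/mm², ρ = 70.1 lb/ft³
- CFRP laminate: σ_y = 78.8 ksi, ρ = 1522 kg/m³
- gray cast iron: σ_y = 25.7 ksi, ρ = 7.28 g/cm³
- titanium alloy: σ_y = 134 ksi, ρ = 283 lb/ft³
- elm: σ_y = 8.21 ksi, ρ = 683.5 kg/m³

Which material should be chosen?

CFRP laminate

In SI units:
  nylon: σ_y = 54.00 MPa, ρ = 1123 kg/m³
  CFRP laminate: σ_y = 543.3 MPa, ρ = 1522 kg/m³
  gray cast iron: σ_y = 177.2 MPa, ρ = 7280 kg/m³
  titanium alloy: σ_y = 923.9 MPa, ρ = 4533 kg/m³
  elm: σ_y = 56.61 MPa, ρ = 683.5 kg/m³
  CFRP laminate: M = 43.7×10⁻³
  elm: M = 21.6×10⁻³
  titanium alloy: M = 20.9×10⁻³
  nylon: M = 12.7×10⁻³
  gray cast iron: M = 4.33×10⁻³
CFRP laminate ranks first.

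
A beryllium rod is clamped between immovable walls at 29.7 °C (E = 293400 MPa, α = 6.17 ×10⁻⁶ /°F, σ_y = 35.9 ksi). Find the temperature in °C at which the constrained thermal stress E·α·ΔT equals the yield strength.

106 °C

E = 293400 MPa = 293.4 GPa.
α = 6.17×10⁻⁶/°F × 9/5 = 11.1×10⁻⁶/K.
σ_y = 35.9 ksi = 247.5 MPa.
E·α·ΔT = 247.5 MPa ⇒ ΔT = 247.5 / (293.4×10³ × 11.1×10⁻⁶) = 75.96 K.
T = 29.7 + 75.96 = 105.7 °C.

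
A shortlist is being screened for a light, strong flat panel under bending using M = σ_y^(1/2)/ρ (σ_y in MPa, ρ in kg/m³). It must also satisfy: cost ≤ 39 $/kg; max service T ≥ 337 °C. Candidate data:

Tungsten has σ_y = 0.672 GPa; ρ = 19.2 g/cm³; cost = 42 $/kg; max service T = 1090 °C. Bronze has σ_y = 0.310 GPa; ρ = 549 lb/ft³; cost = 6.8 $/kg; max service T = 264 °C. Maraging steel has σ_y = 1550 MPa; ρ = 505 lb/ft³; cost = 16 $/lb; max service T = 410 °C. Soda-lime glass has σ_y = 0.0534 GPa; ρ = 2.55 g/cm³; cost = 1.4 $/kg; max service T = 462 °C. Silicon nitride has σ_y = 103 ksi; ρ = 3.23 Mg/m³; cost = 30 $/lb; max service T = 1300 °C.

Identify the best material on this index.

Screen on constraints: cost ≤ 39 $/kg; max service T ≥ 337 °C. Survivors: maraging steel, soda-lime glass.
Convert each candidate to consistent units, then evaluate M:
  maraging steel: σ_y = 1550 MPa, ρ = 8089 kg/m³
  soda-lime glass: σ_y = 53.40 MPa, ρ = 2550 kg/m³
  maraging steel: M = 4.87×10⁻³
  soda-lime glass: M = 2.87×10⁻³
Highest index: maraging steel.

maraging steel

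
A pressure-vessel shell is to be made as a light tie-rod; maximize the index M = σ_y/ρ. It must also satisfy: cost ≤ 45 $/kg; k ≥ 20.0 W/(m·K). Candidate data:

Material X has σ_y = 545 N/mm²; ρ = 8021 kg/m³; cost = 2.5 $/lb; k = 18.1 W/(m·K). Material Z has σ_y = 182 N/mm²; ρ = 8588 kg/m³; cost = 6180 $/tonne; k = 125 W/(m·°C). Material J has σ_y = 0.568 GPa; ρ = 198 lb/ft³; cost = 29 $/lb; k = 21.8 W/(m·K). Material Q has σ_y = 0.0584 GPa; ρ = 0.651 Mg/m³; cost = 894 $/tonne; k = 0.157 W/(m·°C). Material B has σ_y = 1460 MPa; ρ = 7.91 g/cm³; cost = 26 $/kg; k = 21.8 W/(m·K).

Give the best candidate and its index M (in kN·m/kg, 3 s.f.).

Screen on constraints: cost ≤ 45 $/kg; k ≥ 20.0 W/(m·K). Survivors: material Z, material B.
Normalizing units and computing the index:
  material Z: σ_y = 182.0 MPa, ρ = 8588 kg/m³
  material B: σ_y = 1460 MPa, ρ = 7910 kg/m³
  material B: M = 185 kN·m/kg
  material Z: M = 21.2 kN·m/kg
Material B ranks first.

material B, M = 185 kN·m/kg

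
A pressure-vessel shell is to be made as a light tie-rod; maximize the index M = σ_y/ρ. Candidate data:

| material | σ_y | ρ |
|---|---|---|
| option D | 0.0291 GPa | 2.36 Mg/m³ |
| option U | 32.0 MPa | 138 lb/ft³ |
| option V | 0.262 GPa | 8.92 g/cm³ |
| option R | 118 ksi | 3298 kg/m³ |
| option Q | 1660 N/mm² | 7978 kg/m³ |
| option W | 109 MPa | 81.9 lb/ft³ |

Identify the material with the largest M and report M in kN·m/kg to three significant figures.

option R, M = 247 kN·m/kg

In SI units:
  option D: σ_y = 29.10 MPa, ρ = 2360 kg/m³
  option U: σ_y = 32.00 MPa, ρ = 2211 kg/m³
  option V: σ_y = 262.0 MPa, ρ = 8920 kg/m³
  option R: σ_y = 813.6 MPa, ρ = 3298 kg/m³
  option Q: σ_y = 1660 MPa, ρ = 7978 kg/m³
  option W: σ_y = 109.0 MPa, ρ = 1312 kg/m³
  option R: M = 247 kN·m/kg
  option Q: M = 208 kN·m/kg
  option W: M = 83.1 kN·m/kg
  option V: M = 29.4 kN·m/kg
  option U: M = 14.5 kN·m/kg
  option D: M = 12.3 kN·m/kg
Highest index: option R.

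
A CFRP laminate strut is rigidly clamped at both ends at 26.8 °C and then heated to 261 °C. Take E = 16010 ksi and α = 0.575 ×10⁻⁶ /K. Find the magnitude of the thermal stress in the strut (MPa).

E = 16010 ksi = 110.4 GPa.
ΔT = 234.2 K. Constrained thermal stress σ = E·α·ΔT = 110.4×10³ MPa × 0.575×10⁻⁶ × 234.2 = 14.9 MPa (compressive).

14.9 MPa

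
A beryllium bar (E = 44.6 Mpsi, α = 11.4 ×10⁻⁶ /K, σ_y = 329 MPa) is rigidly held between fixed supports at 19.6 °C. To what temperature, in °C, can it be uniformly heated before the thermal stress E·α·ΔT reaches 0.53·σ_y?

69.3 °C

E = 44.6 Mpsi = 307.5 GPa.
E·α·ΔT = 174.4 MPa ⇒ ΔT = 174.4 / (307.5×10³ × 11.4×10⁻⁶) = 49.74 K.
T = 19.6 + 49.74 = 69.34 °C.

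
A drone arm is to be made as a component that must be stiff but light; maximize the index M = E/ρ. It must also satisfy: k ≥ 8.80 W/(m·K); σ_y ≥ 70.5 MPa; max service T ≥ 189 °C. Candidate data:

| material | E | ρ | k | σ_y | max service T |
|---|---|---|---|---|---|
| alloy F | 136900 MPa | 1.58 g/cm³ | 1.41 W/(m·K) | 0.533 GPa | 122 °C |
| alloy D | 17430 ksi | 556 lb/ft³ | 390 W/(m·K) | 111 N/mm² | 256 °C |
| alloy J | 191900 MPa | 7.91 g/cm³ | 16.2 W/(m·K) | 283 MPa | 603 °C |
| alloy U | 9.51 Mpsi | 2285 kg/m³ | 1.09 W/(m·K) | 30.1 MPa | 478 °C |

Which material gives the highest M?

alloy J

Screen on constraints: k ≥ 8.80 W/(m·K); σ_y ≥ 70.5 MPa; max service T ≥ 189 °C. Survivors: alloy D, alloy J.
In SI units:
  alloy D: E = 120.2 GPa, ρ = 8906 kg/m³
  alloy J: E = 191.9 GPa, ρ = 7910 kg/m³
  alloy J: M = 24.3 MN·m/kg
  alloy D: M = 13.5 MN·m/kg
The maximum is for alloy J.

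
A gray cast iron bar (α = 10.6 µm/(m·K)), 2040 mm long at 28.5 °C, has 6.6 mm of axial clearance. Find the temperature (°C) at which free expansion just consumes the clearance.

334 °C

α·L₀·ΔT = 6.6 mm ⇒ ΔT = 6.6 / (10.6×10⁻⁶ × 2040.0) = 305.2 K.
T = 28.5 + 305.2 = 333.7 °C.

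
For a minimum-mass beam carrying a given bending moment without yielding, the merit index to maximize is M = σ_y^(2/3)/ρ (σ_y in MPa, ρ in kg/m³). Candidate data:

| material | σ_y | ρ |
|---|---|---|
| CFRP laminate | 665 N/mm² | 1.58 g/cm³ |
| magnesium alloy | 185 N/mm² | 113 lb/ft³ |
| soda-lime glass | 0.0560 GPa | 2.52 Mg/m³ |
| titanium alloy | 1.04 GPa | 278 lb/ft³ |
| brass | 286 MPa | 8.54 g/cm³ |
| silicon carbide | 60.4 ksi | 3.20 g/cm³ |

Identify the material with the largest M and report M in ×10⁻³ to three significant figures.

CFRP laminate, M = 48.2×10⁻³

Putting every candidate on a common basis:
  CFRP laminate: σ_y = 665.0 MPa, ρ = 1580 kg/m³
  magnesium alloy: σ_y = 185.0 MPa, ρ = 1810 kg/m³
  soda-lime glass: σ_y = 56.00 MPa, ρ = 2520 kg/m³
  titanium alloy: σ_y = 1040 MPa, ρ = 4453 kg/m³
  brass: σ_y = 286.0 MPa, ρ = 8540 kg/m³
  silicon carbide: σ_y = 416.4 MPa, ρ = 3200 kg/m³
  CFRP laminate: M = 48.2×10⁻³
  titanium alloy: M = 23.1×10⁻³
  magnesium alloy: M = 17.9×10⁻³
  silicon carbide: M = 17.4×10⁻³
  soda-lime glass: M = 5.81×10⁻³
  brass: M = 5.08×10⁻³
CFRP laminate has the largest M.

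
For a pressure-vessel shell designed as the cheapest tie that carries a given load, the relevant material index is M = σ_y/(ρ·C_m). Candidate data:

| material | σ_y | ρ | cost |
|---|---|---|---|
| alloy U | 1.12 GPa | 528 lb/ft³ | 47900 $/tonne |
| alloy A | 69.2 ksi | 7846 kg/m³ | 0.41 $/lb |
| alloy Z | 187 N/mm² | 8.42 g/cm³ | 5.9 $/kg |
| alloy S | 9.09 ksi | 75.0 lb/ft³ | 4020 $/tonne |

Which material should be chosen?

alloy A

Normalizing units and computing the index:
  alloy U: σ_y = 1120 MPa, ρ = 8458 kg/m³, cost = 47.90 $/kg
  alloy A: σ_y = 477.1 MPa, ρ = 7846 kg/m³, cost = 0.9039 $/kg
  alloy Z: σ_y = 187.0 MPa, ρ = 8420 kg/m³, cost = 5.900 $/kg
  alloy S: σ_y = 62.67 MPa, ρ = 1201 kg/m³, cost = 4.020 $/kg
  alloy A: M = 67.3 kN·m per $
  alloy S: M = 13.0 kN·m per $
  alloy Z: M = 3.76 kN·m per $
  alloy U: M = 2.76 kN·m per $
Alloy A has the largest M.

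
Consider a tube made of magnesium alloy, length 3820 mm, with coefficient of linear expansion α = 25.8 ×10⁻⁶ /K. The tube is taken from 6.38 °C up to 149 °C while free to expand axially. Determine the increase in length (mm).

ΔT = 149 − 6.38 = 142.6 K.
ΔL = α·L₀·ΔT = 25.8×10⁻⁶ × 3820 mm × 142.6 K = 14.1 mm.

14.1 mm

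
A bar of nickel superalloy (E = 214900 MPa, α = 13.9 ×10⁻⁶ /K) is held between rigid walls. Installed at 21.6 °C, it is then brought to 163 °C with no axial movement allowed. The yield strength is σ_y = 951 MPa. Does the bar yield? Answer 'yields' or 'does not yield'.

E = 214900 MPa = 214.9 GPa.
ΔT = 141.4 K. Constrained thermal stress σ = E·α·ΔT = 214.9×10³ MPa × 13.9×10⁻⁶ × 141.4 = 422 MPa (compressive).
Compare to σ_y = 951 MPa: σ < σ_y, so it does not yield.

does not yield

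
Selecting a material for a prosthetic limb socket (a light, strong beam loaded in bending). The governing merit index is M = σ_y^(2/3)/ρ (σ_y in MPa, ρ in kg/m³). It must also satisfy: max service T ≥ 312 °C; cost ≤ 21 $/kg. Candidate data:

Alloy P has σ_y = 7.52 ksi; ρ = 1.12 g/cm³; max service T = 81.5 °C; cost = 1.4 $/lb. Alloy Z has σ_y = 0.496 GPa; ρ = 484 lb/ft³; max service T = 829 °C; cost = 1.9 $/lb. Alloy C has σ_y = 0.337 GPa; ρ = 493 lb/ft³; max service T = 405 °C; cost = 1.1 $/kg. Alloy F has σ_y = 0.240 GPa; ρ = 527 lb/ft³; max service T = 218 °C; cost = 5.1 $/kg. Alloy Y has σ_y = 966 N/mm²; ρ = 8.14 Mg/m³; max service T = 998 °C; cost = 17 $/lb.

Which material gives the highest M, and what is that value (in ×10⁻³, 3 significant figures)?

Screen on constraints: max service T ≥ 312 °C; cost ≤ 21 $/kg. Survivors: alloy Z, alloy C.
Putting every candidate on a common basis:
  alloy Z: σ_y = 496.0 MPa, ρ = 7753 kg/m³
  alloy C: σ_y = 337.0 MPa, ρ = 7897 kg/m³
  alloy Z: M = 8.08×10⁻³
  alloy C: M = 6.13×10⁻³
The maximum is for alloy Z.

alloy Z, M = 8.08×10⁻³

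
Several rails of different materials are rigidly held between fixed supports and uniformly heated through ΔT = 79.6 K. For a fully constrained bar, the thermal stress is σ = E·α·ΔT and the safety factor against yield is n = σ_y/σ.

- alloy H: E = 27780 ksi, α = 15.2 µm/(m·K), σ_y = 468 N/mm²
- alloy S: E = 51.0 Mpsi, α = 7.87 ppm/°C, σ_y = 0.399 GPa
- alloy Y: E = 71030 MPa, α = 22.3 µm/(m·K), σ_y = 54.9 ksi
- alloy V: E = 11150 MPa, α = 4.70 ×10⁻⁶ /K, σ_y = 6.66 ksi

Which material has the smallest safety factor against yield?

In consistent units (E in GPa, α in ×10⁻⁶/K, σ_y in MPa):
  alloy H: E = 191.5, α = 15.2, σ_y = 468.0 → σ = 232 MPa, n = 2.02
  alloy S: E = 351.6, α = 7.87, σ_y = 399.0 → σ = 220 MPa, n = 1.81
  alloy Y: E = 71.03, α = 22.3, σ_y = 378.5 → σ = 126 MPa, n = 3.00
  alloy V: E = 11.15, α = 4.70, σ_y = 45.92 → σ = 4.17 MPa, n = 11.0
The minimum is alloy S at n = 1.81.

alloy S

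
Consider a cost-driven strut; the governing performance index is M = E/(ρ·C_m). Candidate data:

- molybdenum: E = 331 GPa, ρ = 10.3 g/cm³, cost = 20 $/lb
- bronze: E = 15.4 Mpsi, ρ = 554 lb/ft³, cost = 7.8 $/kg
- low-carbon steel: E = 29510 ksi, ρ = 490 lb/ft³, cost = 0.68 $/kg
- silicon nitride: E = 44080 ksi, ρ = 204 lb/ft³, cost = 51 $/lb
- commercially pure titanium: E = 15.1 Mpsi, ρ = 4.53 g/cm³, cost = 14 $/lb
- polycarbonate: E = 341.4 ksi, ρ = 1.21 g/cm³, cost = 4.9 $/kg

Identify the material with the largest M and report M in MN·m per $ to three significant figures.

Normalizing units and computing the index:
  molybdenum: E = 331.0 GPa, ρ = 10300 kg/m³, cost = 44.09 $/kg
  bronze: E = 106.2 GPa, ρ = 8874 kg/m³, cost = 7.800 $/kg
  low-carbon steel: E = 203.5 GPa, ρ = 7849 kg/m³, cost = 0.6800 $/kg
  silicon nitride: E = 303.9 GPa, ρ = 3268 kg/m³, cost = 112.4 $/kg
  commercially pure titanium: E = 104.1 GPa, ρ = 4530 kg/m³, cost = 30.86 $/kg
  polycarbonate: E = 2.354 GPa, ρ = 1210 kg/m³, cost = 4.900 $/kg
  low-carbon steel: M = 38.1 MN·m per $
  bronze: M = 1.53 MN·m per $
  silicon nitride: M = 0.827 MN·m per $
  commercially pure titanium: M = 0.745 MN·m per $
  molybdenum: M = 0.729 MN·m per $
  polycarbonate: M = 0.397 MN·m per $
The maximum is for low-carbon steel.

low-carbon steel, M = 38.1 MN·m per $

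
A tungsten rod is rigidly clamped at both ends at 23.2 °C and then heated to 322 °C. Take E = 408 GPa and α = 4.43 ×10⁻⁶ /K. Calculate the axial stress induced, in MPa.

ΔT = 298.8 K. Constrained thermal stress σ = E·α·ΔT = 408.0×10³ MPa × 4.43×10⁻⁶ × 298.8 = 540 MPa (compressive).

540 MPa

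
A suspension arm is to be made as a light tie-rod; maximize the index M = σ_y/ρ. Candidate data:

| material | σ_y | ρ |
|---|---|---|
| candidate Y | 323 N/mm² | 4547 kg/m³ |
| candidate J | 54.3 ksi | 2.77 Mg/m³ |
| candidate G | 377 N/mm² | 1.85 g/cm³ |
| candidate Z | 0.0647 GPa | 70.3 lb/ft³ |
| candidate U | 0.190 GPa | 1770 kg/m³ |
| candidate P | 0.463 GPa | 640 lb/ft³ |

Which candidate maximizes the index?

candidate G

In SI units:
  candidate Y: σ_y = 323.0 MPa, ρ = 4547 kg/m³
  candidate J: σ_y = 374.4 MPa, ρ = 2770 kg/m³
  candidate G: σ_y = 377.0 MPa, ρ = 1850 kg/m³
  candidate Z: σ_y = 64.70 MPa, ρ = 1126 kg/m³
  candidate U: σ_y = 190.0 MPa, ρ = 1770 kg/m³
  candidate P: σ_y = 463.0 MPa, ρ = 10250 kg/m³
  candidate G: M = 204 kN·m/kg
  candidate J: M = 135 kN·m/kg
  candidate U: M = 107 kN·m/kg
  candidate Y: M = 71.0 kN·m/kg
  candidate Z: M = 57.5 kN·m/kg
  candidate P: M = 45.2 kN·m/kg
Highest index: candidate G.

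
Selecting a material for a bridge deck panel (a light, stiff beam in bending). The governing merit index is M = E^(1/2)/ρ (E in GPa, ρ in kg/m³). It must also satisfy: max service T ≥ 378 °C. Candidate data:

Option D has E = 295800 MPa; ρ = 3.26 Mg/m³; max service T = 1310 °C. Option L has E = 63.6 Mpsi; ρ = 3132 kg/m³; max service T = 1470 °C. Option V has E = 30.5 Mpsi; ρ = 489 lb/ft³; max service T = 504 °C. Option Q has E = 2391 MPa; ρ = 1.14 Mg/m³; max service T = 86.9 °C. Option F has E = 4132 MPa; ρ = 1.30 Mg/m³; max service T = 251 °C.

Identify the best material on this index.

option L

Screen on constraints: max service T ≥ 378 °C. Survivors: option D, option L, option V.
Putting every candidate on a common basis:
  option D: E = 295.8 GPa, ρ = 3260 kg/m³
  option L: E = 438.5 GPa, ρ = 3132 kg/m³
  option V: E = 210.3 GPa, ρ = 7833 kg/m³
  option L: M = 6.69×10⁻³
  option D: M = 5.28×10⁻³
  option V: M = 1.85×10⁻³
Option L ranks first.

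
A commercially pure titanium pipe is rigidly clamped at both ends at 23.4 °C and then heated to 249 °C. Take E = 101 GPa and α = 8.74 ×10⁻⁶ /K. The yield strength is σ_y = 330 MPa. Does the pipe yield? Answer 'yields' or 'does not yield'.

does not yield

ΔT = 225.6 K. Constrained thermal stress σ = E·α·ΔT = 101.0×10³ MPa × 8.74×10⁻⁶ × 225.6 = 199 MPa (compressive).
Compare to σ_y = 330 MPa: σ < σ_y, so it does not yield.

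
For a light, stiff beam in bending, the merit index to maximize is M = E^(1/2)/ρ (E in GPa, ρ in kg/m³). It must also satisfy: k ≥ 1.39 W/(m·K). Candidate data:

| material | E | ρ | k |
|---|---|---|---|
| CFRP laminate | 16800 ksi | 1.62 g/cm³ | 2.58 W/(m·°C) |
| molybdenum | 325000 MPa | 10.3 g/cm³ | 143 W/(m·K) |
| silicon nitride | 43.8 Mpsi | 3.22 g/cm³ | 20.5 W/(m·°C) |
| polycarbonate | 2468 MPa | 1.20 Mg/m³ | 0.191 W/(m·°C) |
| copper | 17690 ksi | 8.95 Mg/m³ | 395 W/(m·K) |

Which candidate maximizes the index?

Screen on constraints: k ≥ 1.39 W/(m·K). Survivors: CFRP laminate, molybdenum, silicon nitride, copper.
Putting every candidate on a common basis:
  CFRP laminate: E = 115.8 GPa, ρ = 1620 kg/m³
  molybdenum: E = 325.0 GPa, ρ = 10300 kg/m³
  silicon nitride: E = 302.0 GPa, ρ = 3220 kg/m³
  copper: E = 122.0 GPa, ρ = 8950 kg/m³
  CFRP laminate: M = 6.64×10⁻³
  silicon nitride: M = 5.40×10⁻³
  molybdenum: M = 1.75×10⁻³
  copper: M = 1.23×10⁻³
CFRP laminate has the largest M.

CFRP laminate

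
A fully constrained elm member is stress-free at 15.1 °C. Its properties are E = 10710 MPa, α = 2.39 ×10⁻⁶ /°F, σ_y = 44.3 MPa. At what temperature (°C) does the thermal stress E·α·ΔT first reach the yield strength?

977 °C

E = 10710 MPa = 10.71 GPa.
α = 2.39×10⁻⁶/°F × 9/5 = 4.30×10⁻⁶/K.
E·α·ΔT = 44.30 MPa ⇒ ΔT = 44.30 / (10.71×10³ × 4.30×10⁻⁶) = 961.5 K.
T = 15.1 + 961.5 = 976.6 °C.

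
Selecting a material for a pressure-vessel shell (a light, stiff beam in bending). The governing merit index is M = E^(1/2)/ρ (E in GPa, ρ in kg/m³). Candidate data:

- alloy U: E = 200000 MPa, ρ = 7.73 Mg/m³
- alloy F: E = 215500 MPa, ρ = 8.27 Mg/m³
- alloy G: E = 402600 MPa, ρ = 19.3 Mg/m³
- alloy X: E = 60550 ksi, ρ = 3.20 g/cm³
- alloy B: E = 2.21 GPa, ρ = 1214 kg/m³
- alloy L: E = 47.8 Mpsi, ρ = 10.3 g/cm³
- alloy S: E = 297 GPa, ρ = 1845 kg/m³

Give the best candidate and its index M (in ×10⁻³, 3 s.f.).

After converting to SI:
  alloy U: E = 200.0 GPa, ρ = 7730 kg/m³
  alloy F: E = 215.5 GPa, ρ = 8270 kg/m³
  alloy G: E = 402.6 GPa, ρ = 19300 kg/m³
  alloy X: E = 417.5 GPa, ρ = 3200 kg/m³
  alloy B: E = 2.210 GPa, ρ = 1214 kg/m³
  alloy L: E = 329.6 GPa, ρ = 10300 kg/m³
  alloy S: E = 297.0 GPa, ρ = 1845 kg/m³
  alloy S: M = 9.34×10⁻³
  alloy X: M = 6.39×10⁻³
  alloy U: M = 1.83×10⁻³
  alloy F: M = 1.78×10⁻³
  alloy L: M = 1.76×10⁻³
  alloy B: M = 1.22×10⁻³
  alloy G: M = 1.04×10⁻³
Alloy S ranks first.

alloy S, M = 9.34×10⁻³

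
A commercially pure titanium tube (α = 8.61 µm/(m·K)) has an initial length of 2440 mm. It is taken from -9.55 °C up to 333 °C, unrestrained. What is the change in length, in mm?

ΔT = 333 − (-9.55) = 342.6 K.
ΔL = α·L₀·ΔT = 8.61×10⁻⁶ × 2440 mm × 342.6 K = 7.20 mm.

7.20 mm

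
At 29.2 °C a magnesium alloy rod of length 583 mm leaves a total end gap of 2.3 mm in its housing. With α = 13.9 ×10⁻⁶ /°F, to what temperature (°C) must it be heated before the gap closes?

187 °C

α = 13.9×10⁻⁶/°F × 9/5 = 25.0×10⁻⁶/K.
α·L₀·ΔT = 2.3 mm ⇒ ΔT = 2.3 / (25.0×10⁻⁶ × 583.0) = 157.7 K.
T = 29.2 + 157.7 = 186.9 °C.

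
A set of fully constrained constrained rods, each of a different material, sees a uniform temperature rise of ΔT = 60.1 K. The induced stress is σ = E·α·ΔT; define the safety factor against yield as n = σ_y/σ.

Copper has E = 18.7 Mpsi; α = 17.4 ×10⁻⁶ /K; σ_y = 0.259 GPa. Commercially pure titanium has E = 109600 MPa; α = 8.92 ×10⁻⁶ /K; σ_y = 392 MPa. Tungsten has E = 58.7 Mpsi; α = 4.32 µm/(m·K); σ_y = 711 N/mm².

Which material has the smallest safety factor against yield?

In consistent units (E in GPa, α in ×10⁻⁶/K, σ_y in MPa):
  copper: E = 128.9, α = 17.4, σ_y = 259.0 → σ = 135 MPa, n = 1.92
  commercially pure titanium: E = 109.6, α = 8.92, σ_y = 392.0 → σ = 58.8 MPa, n = 6.67
  tungsten: E = 404.7, α = 4.32, σ_y = 711.0 → σ = 105 MPa, n = 6.77
The minimum is copper at n = 1.92.

copper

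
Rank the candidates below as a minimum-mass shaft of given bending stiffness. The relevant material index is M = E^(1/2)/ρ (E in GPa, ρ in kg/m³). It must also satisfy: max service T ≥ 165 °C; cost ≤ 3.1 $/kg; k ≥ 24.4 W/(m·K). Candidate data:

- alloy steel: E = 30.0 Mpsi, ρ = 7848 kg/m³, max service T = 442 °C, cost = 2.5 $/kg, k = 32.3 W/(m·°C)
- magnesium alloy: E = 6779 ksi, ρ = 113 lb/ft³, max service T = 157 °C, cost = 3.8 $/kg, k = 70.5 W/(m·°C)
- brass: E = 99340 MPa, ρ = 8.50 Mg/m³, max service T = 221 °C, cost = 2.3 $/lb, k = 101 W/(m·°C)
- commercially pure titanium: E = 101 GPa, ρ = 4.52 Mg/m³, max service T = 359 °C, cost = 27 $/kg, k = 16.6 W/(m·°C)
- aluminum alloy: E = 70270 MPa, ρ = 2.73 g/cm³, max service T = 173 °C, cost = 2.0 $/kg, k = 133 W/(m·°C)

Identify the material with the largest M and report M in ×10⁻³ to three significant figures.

aluminum alloy, M = 3.07×10⁻³

Screen on constraints: max service T ≥ 165 °C; cost ≤ 3.1 $/kg; k ≥ 24.4 W/(m·K). Survivors: alloy steel, aluminum alloy.
Convert each candidate to consistent units, then evaluate M:
  alloy steel: E = 206.8 GPa, ρ = 7848 kg/m³
  aluminum alloy: E = 70.27 GPa, ρ = 2730 kg/m³
  aluminum alloy: M = 3.07×10⁻³
  alloy steel: M = 1.83×10⁻³
Highest index: aluminum alloy.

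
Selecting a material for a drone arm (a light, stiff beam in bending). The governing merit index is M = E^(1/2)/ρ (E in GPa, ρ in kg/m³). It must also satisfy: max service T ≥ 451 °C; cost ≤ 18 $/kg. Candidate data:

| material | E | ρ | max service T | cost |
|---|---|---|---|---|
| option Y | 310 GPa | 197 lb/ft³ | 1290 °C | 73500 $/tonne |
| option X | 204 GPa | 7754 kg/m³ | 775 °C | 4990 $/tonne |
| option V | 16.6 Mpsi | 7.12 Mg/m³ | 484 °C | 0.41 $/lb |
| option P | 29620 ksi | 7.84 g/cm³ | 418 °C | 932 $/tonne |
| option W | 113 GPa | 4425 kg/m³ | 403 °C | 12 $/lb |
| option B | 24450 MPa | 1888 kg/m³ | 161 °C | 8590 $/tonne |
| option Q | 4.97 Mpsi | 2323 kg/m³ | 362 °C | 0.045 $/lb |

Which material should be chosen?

option X

Screen on constraints: max service T ≥ 451 °C; cost ≤ 18 $/kg. Survivors: option X, option V.
After converting to SI:
  option X: E = 204.0 GPa, ρ = 7754 kg/m³
  option V: E = 114.5 GPa, ρ = 7120 kg/m³
  option X: M = 1.84×10⁻³
  option V: M = 1.50×10⁻³
Highest index: option X.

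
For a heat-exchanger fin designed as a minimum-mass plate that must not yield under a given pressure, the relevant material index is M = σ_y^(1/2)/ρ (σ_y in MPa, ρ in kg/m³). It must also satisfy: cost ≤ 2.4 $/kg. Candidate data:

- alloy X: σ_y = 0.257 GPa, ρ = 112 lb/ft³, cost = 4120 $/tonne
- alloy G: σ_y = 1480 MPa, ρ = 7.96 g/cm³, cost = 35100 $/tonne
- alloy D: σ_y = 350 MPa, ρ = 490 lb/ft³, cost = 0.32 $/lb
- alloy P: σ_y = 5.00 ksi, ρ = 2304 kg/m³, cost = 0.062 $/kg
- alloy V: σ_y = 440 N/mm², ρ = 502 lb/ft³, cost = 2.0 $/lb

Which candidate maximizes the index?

Screen on constraints: cost ≤ 2.4 $/kg. Survivors: alloy D, alloy P.
After converting to SI:
  alloy D: σ_y = 350.0 MPa, ρ = 7849 kg/m³
  alloy P: σ_y = 34.47 MPa, ρ = 2304 kg/m³
  alloy P: M = 2.55×10⁻³
  alloy D: M = 2.38×10⁻³
Highest index: alloy P.

alloy P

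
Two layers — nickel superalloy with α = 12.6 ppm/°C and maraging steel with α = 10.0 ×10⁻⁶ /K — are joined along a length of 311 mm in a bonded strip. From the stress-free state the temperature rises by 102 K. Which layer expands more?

α(nickel superalloy) = 12.6×10⁻⁶/K vs α(maraging steel) = 10.0×10⁻⁶/K.
Higher α expands more for the same ΔT: nickel superalloy.

nickel superalloy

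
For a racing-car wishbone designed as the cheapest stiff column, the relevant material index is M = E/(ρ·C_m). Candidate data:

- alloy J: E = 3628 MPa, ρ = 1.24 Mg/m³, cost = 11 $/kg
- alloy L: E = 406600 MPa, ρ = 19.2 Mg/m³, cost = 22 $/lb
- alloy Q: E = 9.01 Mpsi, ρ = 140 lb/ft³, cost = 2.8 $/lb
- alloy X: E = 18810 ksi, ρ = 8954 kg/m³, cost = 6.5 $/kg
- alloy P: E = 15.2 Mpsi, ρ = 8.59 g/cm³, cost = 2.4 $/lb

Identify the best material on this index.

Normalizing units and computing the index:
  alloy J: E = 3.628 GPa, ρ = 1240 kg/m³, cost = 11.00 $/kg
  alloy L: E = 406.6 GPa, ρ = 19200 kg/m³, cost = 48.50 $/kg
  alloy Q: E = 62.12 GPa, ρ = 2243 kg/m³, cost = 6.173 $/kg
  alloy X: E = 129.7 GPa, ρ = 8954 kg/m³, cost = 6.500 $/kg
  alloy P: E = 104.8 GPa, ρ = 8590 kg/m³, cost = 5.291 $/kg
  alloy Q: M = 4.49 MN·m per $
  alloy P: M = 2.31 MN·m per $
  alloy X: M = 2.23 MN·m per $
  alloy L: M = 0.437 MN·m per $
  alloy J: M = 0.266 MN·m per $
Alloy Q has the largest M.

alloy Q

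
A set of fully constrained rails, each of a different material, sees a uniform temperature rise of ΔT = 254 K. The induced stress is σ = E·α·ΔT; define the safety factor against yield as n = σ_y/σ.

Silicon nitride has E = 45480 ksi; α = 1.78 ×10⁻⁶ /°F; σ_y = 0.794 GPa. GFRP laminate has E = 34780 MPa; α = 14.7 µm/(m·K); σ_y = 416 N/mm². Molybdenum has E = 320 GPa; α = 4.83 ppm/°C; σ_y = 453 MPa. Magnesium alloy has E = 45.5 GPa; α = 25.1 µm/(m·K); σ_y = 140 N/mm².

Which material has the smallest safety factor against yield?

magnesium alloy

In consistent units (E in GPa, α in ×10⁻⁶/K, σ_y in MPa):
  silicon nitride: E = 313.6, α = 3.20, σ_y = 794.0 → σ = 255 MPa, n = 3.11
  GFRP laminate: E = 34.78, α = 14.7, σ_y = 416.0 → σ = 130 MPa, n = 3.20
  molybdenum: E = 320.0, α = 4.83, σ_y = 453.0 → σ = 393 MPa, n = 1.15
  magnesium alloy: E = 45.50, α = 25.1, σ_y = 140.0 → σ = 290 MPa, n = 0.483
Smallest n: magnesium alloy with n = 0.483.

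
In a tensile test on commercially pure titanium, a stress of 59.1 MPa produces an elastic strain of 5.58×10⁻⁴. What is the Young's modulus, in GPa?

106 GPa

E = σ/ε = 59.1 MPa / 5.58×10⁻⁴ = 105900 MPa = 106 GPa.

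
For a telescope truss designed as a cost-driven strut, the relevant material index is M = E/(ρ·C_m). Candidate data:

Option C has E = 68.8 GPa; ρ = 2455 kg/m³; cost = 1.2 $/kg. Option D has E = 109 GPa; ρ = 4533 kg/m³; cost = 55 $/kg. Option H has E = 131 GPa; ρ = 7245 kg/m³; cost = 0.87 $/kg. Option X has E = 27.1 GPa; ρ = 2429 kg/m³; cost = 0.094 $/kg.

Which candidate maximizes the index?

option X

Computing M directly (units already consistent):
  option X: M = 119 MN·m per $
  option C: M = 23.4 MN·m per $
  option H: M = 20.8 MN·m per $
  option D: M = 0.437 MN·m per $
Option X ranks first.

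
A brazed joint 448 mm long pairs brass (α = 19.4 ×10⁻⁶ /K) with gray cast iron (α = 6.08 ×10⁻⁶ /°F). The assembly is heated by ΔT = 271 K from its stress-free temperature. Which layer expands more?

brass

gray cast iron: α = 6.08×10⁻⁶/°F × 9/5 = 10.9×10⁻⁶/K.
α(brass) = 19.4×10⁻⁶/K vs α(gray cast iron) = 10.9×10⁻⁶/K.
Higher α expands more for the same ΔT: brass.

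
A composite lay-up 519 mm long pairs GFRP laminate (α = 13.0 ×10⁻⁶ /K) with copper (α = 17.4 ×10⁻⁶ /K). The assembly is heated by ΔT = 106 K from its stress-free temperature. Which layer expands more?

α(GFRP laminate) = 13.0×10⁻⁶/K vs α(copper) = 17.4×10⁻⁶/K.
Higher α expands more for the same ΔT: copper.

copper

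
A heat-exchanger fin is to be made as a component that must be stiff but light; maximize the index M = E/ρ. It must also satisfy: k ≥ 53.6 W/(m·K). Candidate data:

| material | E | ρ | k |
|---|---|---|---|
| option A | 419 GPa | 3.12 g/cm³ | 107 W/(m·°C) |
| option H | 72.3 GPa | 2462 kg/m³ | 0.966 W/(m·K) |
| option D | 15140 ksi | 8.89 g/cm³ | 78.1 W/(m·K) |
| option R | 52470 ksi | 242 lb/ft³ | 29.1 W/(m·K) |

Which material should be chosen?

Screen on constraints: k ≥ 53.6 W/(m·K). Survivors: option A, option D.
In SI units:
  option A: E = 419.0 GPa, ρ = 3120 kg/m³
  option D: E = 104.4 GPa, ρ = 8890 kg/m³
  option A: M = 134 MN·m/kg
  option D: M = 11.7 MN·m/kg
Option A ranks first.

option A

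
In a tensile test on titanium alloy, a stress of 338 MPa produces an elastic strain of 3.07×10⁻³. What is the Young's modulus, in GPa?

110 GPa

E = σ/ε = 338 MPa / 3.07×10⁻³ = 110100 MPa = 110 GPa.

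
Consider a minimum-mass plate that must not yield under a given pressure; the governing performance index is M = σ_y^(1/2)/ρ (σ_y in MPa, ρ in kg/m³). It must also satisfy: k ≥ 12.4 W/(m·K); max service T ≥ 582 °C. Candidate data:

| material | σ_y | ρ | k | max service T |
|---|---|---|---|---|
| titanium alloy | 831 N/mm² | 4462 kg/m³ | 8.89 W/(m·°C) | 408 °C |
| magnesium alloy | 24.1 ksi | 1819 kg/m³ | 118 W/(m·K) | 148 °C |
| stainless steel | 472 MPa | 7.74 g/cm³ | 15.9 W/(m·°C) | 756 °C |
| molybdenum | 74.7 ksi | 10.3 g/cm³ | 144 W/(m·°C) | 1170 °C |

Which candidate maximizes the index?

stainless steel

Screen on constraints: k ≥ 12.4 W/(m·K); max service T ≥ 582 °C. Survivors: stainless steel, molybdenum.
Convert each candidate to consistent units, then evaluate M:
  stainless steel: σ_y = 472.0 MPa, ρ = 7740 kg/m³
  molybdenum: σ_y = 515.0 MPa, ρ = 10300 kg/m³
  stainless steel: M = 2.81×10⁻³
  molybdenum: M = 2.20×10⁻³
Highest index: stainless steel.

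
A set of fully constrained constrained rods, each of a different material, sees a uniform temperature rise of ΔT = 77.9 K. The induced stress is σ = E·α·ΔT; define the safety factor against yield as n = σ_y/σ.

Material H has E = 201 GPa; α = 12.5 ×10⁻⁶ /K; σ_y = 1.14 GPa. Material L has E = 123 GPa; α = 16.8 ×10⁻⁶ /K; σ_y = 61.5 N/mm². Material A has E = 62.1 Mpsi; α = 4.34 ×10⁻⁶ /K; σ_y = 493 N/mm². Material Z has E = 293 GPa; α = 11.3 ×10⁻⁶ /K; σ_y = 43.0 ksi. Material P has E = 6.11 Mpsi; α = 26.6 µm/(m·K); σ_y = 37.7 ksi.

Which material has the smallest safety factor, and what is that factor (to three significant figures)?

material L, n = 0.382

With everything in SI (GPa, ×10⁻⁶/K, MPa):
  material H: E = 201.0, α = 12.5, σ_y = 1140 → σ = 196 MPa, n = 5.82
  material L: E = 123.0, α = 16.8, σ_y = 61.50 → σ = 161 MPa, n = 0.382
  material A: E = 428.2, α = 4.34, σ_y = 493.0 → σ = 145 MPa, n = 3.41
  material Z: E = 293.0, α = 11.3, σ_y = 296.5 → σ = 258 MPa, n = 1.15
  material P: E = 42.13, α = 26.6, σ_y = 259.9 → σ = 87.3 MPa, n = 2.98
Material L has the lowest safety factor, n = 0.382.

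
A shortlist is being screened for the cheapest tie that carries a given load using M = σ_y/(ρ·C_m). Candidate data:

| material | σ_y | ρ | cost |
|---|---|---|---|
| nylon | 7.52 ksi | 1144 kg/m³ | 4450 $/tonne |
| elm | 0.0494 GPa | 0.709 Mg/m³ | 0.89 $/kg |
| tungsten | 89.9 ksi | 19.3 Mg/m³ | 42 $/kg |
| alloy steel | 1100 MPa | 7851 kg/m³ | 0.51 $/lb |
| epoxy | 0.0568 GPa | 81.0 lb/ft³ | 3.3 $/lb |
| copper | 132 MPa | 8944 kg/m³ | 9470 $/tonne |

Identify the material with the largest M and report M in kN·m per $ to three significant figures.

alloy steel, M = 125 kN·m per $

In SI units:
  nylon: σ_y = 51.85 MPa, ρ = 1144 kg/m³, cost = 4.450 $/kg
  elm: σ_y = 49.40 MPa, ρ = 709.0 kg/m³, cost = 0.8900 $/kg
  tungsten: σ_y = 619.8 MPa, ρ = 19300 kg/m³, cost = 42.00 $/kg
  alloy steel: σ_y = 1100 MPa, ρ = 7851 kg/m³, cost = 1.124 $/kg
  epoxy: σ_y = 56.80 MPa, ρ = 1297 kg/m³, cost = 7.275 $/kg
  copper: σ_y = 132.0 MPa, ρ = 8944 kg/m³, cost = 9.470 $/kg
  alloy steel: M = 125 kN·m per $
  elm: M = 78.3 kN·m per $
  nylon: M = 10.2 kN·m per $
  epoxy: M = 6.02 kN·m per $
  copper: M = 1.56 kN·m per $
  tungsten: M = 0.765 kN·m per $
The maximum is for alloy steel.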